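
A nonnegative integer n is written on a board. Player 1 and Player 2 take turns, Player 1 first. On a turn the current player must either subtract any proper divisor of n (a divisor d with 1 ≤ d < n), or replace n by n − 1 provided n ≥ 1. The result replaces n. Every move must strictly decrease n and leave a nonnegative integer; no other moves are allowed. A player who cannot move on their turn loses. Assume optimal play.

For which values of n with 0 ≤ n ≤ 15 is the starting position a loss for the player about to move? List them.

Work bottom-up. With no move the player to move loses. Otherwise the position is W if at least one move leads to an L position for the opponent, and L if every move leads to a W.
n=0: no move → L
n=1: can move to 0, which is L ⇒ W
n=2: the only move is to 1(W), a W ⇒ L
n=3: can move to 2, which is L ⇒ W
n=4: can move to 2, which is L ⇒ W
n=5: the only move is to 4(W), a W ⇒ L
n=6: can move to 5, which is L ⇒ W
n=7: the only move is to 6(W), a W ⇒ L
n=8: can move to 7, which is L ⇒ W
n=9: moves to 6(W), 8(W); every one is W ⇒ L
n=10: can move to 5, which is L ⇒ W
n=11: the only move is to 10(W), a W ⇒ L
n=12: can move to 9, which is L ⇒ W
n=13: the only move is to 12(W), a W ⇒ L
n=14: can move to 7, which is L ⇒ W
n=15: moves to 10(W), 12(W), 14(W); every one is W ⇒ L
Reading off the rows marked L gives the requested list; there are 8 such values of n.

0, 2, 5, 7, 9, 11, 13, 15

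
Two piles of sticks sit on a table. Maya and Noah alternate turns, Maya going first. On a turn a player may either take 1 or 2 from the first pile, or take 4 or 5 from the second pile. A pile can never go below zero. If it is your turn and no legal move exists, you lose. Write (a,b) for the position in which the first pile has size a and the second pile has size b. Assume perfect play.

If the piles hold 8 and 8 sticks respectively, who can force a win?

Noah wins.

Positions with no move are L. A position that does have a move is losing for the player to move precisely when every available move leads to a winning position for the opponent. Fill in the labels:
No move ever increases a pile, so every position that can arise here has a ≤ 8 and b ≤ 8; it is enough to label the cells with 0 ≤ a ≤ 8 and 0 ≤ b ≤ 8.
Every move lowers a or b (never raises either), so fill the grid row by row in increasing a, and left to right within a row: each cell's successors are then already labelled.
      b=0  b=1  b=2  b=3  b=4  b=5  b=6  b=7  b=8
a=0:    L    L    L    L    W    W    W    W    W
a=1:    W    W    W    W    L    L    L    L    W
a=2:    W    W    W    W    W    W    W    W    L
a=3:    L    L    L    L    W    W    W    W    W
a=4:    W    W    W    W    L    L    L    L    W
a=5:    W    W    W    W    W    W    W    W    L
a=6:    L    L    L    L    W    W    W    W    W
a=7:    W    W    W    W    L    L    L    L    W
a=8:    W    W    W    W    W    W    W    W    L
Cells with no legal move (terminal, hence L): (0,0), (0,1), (0,2), (0,3).
The remaining L cells, each justified by listing all of its moves:
(1,4): →(0,4)(W), (1,0)(W) — all W, so L
(1,5): →(0,5)(W), (1,1)(W), (1,0)(W) — all W, so L
(1,6): →(0,6)(W), (1,2)(W), (1,1)(W) — all W, so L
(1,7): →(0,7)(W), (1,3)(W), (1,2)(W) — all W, so L
(2,8): →(1,8)(W), (0,8)(W), (2,4)(W), (2,3)(W) — all W, so L
(3,0): →(2,0)(W), (1,0)(W) — all W, so L
(3,1): →(2,1)(W), (1,1)(W) — all W, so L
(3,2): →(2,2)(W), (1,2)(W) — all W, so L
(3,3): →(2,3)(W), (1,3)(W) — all W, so L
(4,4): →(3,4)(W), (2,4)(W), (4,0)(W) — all W, so L
(4,5): →(3,5)(W), (2,5)(W), (4,1)(W), (4,0)(W) — all W, so L
(4,6): →(3,6)(W), (2,6)(W), (4,2)(W), (4,1)(W) — all W, so L
(4,7): →(3,7)(W), (2,7)(W), (4,3)(W), (4,2)(W) — all W, so L
(5,8): →(4,8)(W), (3,8)(W), (5,4)(W), (5,3)(W) — all W, so L
(6,0): →(5,0)(W), (4,0)(W) — all W, so L
(6,1): →(5,1)(W), (4,1)(W) — all W, so L
(6,2): →(5,2)(W), (4,2)(W) — all W, so L
(6,3): →(5,3)(W), (4,3)(W) — all W, so L
(7,4): →(6,4)(W), (5,4)(W), (7,0)(W) — all W, so L
(7,5): →(6,5)(W), (5,5)(W), (7,1)(W), (7,0)(W) — all W, so L
(7,6): →(6,6)(W), (5,6)(W), (7,2)(W), (7,1)(W) — all W, so L
(7,7): →(6,7)(W), (5,7)(W), (7,3)(W), (7,2)(W) — all W, so L
(8,8): →(7,8)(W), (6,8)(W), (8,4)(W), (8,3)(W) — all W, so L
Every other cell has at least one move into one of the L cells above, so it is W.
Every move from (8,8) reaches a W position, so the mover loses.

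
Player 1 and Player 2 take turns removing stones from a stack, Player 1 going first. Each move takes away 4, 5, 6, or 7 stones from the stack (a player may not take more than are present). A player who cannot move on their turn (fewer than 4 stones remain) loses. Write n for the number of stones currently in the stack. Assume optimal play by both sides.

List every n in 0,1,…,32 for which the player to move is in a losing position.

0, 1, 2, 3, 11, 12, 13, 14, 22, 23, 24, 25

Compute win/loss labels from the base case upward. A position with no move is L. Any other position is W if it can reach an L in one move, else L.
n=0: no move → L
n=1: no move → L
n=2: no move → L
n=3: no move → L
n=4: W (go to 0, an L position)
n=5: W (go to 1, an L position)
n=6: W (go to 2, an L position)
n=7: W (go to 3, an L position)
n=8: W (go to 3, an L position)
n=9: W (go to 3, an L position)
n=10: W (go to 3, an L position)
n=11: L (options 7(W), 6(W), 5(W), 4(W) are all W)
n=12: L (options 8(W), 7(W), 6(W), 5(W) are all W)
n=13: L (options 9(W), 8(W), 7(W), 6(W) are all W)
n=14: L (options 10(W), 9(W), 8(W), 7(W) are all W)
n=15: W (go to 11, an L position)
n=16: W (go to 12, an L position)
n=17: W (go to 13, an L position)
n=18: W (go to 14, an L position)
n=19: W (go to 14, an L position)
n=20: W (go to 14, an L position)
n=21: W (go to 14, an L position)
n=22: L (options 18(W), 17(W), 16(W), 15(W) are all W)
n=23: L (options 19(W), 18(W), 17(W), 16(W) are all W)
n=24: L (options 20(W), 19(W), 18(W), 17(W) are all W)
n=25: L (options 21(W), 20(W), 19(W), 18(W) are all W)
n=26: W (go to 22, an L position)
n=27: W (go to 23, an L position)
n=28: W (go to 24, an L position)
n=29: W (go to 25, an L position)
n=30: W (go to 25, an L position)
n=31: W (go to 25, an L position)
n=32: W (go to 25, an L position)
The losing starting values of n are exactly the entries labelled L in this table (12 of them).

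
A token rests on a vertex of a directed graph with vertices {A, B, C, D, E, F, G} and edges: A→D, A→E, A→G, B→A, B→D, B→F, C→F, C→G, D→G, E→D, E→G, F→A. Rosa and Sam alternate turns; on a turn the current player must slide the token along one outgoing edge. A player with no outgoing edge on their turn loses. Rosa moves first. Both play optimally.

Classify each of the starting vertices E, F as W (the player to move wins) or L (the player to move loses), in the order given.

Label each position W (a win for the player to move) or L (a loss). A position with no legal move is L; any other position is W exactly when some move reaches an L, and L when every move reaches a W.
Every edge goes from a vertex to one that appears earlier in the order G, D, E, A, F, C, B, so processing vertices in that order labels each vertex after all of its successors.
G: no outgoing edge → L
D: can move to G, which is L ⇒ W
E: can move to G, which is L ⇒ W
A: can move to G, which is L ⇒ W
F: the only move is to A(W), a W ⇒ L
C: can move to F, which is L ⇒ W
B: can move to F, which is L ⇒ W

E: W, F: L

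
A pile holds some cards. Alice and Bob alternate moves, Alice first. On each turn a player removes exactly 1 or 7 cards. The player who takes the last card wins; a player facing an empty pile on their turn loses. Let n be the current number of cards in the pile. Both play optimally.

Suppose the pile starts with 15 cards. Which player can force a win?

Alice wins.

Build the W/L table. Terminal = L. A non-terminal position is W if it has a move to some L; otherwise it is L.
n=0: no move → L
n=1: →0(L), so W
n=2: →1(W) only, which is W, so L
n=3: →2(L), so W
n=4: →3(W) only, which is W, so L
n=5: →4(L), so W
n=6: →5(W) only, which is W, so L
n=7: →6(L), so W
n=8: →7(W), 1(W) — all W, so L
n=9: →8(L), so W
n=10: →9(W), 3(W) — all W, so L
n=11: →10(L), so W
n=12: →11(W), 5(W) — all W, so L
n=13: →12(L), so W
n=14: →13(W), 7(W) — all W, so L
n=15: →14(L), so W
The starting position 15 is W: Alice should remove 1, leaving 14, handing over an L position.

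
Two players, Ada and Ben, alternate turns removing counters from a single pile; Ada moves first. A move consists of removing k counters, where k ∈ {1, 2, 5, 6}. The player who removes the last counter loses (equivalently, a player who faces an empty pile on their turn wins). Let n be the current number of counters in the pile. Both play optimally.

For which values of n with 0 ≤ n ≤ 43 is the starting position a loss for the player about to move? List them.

Positions with no move are W. A position that does have a move is losing for the player to move precisely when every available move leads to a winning position for the opponent. Fill in the labels:
n=0: no move; the opponent has just taken the last counter and therefore loses → W
n=1: →0(W) only, which is W, so L
n=2: →1(L), so W
n=3: →1(L), so W
n=4: →3(W), 2(W) — all W, so L
n=5: →4(L), so W
n=6: →4(L), so W
n=7: →1(L), so W
n=8: →7(W), 6(W), 3(W), 2(W) — all W, so L
n=9: →8(L), so W
n=10: →8(L), so W
n=11: →10(W), 9(W), 6(W), 5(W) — all W, so L
n=12: →11(L), so W
n=13: →11(L), so W
n=14: →8(L), so W
n=15: →14(W), 13(W), 10(W), 9(W) — all W, so L
n=16: →15(L), so W
n=17: →15(L), so W
n=18: →17(W), 16(W), 13(W), 12(W) — all W, so L
n=19: →18(L), so W
n=20: →18(L), so W
n=21: →15(L), so W
n=22: →21(W), 20(W), 17(W), 16(W) — all W, so L
n=23: →22(L), so W
n=24: →22(L), so W
n=25: →24(W), 23(W), 20(W), 19(W) — all W, so L
n=26: →25(L), so W
n=27: →25(L), so W
n=28: →22(L), so W
n=29: →28(W), 27(W), 24(W), 23(W) — all W, so L
n=30: →29(L), so W
n=31: →29(L), so W
n=32: →31(W), 30(W), 27(W), 26(W) — all W, so L
n=33: →32(L), so W
n=34: →32(L), so W
n=35: →29(L), so W
n=36: →35(W), 34(W), 31(W), 30(W) — all W, so L
n=37: →36(L), so W
n=38: →36(L), so W
n=39: →38(W), 37(W), 34(W), 33(W) — all W, so L
n=40: →39(L), so W
n=41: →39(L), so W
n=42: →36(L), so W
n=43: →42(W), 41(W), 38(W), 37(W) — all W, so L
Reading off the rows marked L gives the requested list; there are 13 such values of n.

1, 4, 8, 11, 15, 18, 22, 25, 29, 32, 36, 39, 43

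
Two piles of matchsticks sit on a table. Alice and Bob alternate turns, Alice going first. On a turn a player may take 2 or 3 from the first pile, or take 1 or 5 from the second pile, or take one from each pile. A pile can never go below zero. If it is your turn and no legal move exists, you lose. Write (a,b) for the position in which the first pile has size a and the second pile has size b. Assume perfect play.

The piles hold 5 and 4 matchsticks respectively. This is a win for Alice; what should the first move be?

Move to (4,3).

Classify positions by backward induction: terminal positions (no move available) are L. From any other position, the mover wins iff some move reaches an L.
No move ever increases a pile, so every position that can arise here has a ≤ 5 and b ≤ 4; it is enough to label the cells with 0 ≤ a ≤ 5 and 0 ≤ b ≤ 4.
Every move lowers a or b (never raises either), so fill the grid row by row in increasing a, and left to right within a row: each cell's successors are then already labelled.
      b=0  b=1  b=2  b=3  b=4
a=0:    L    W    L    W    L
a=1:    L    W    L    W    L
a=2:    W    W    W    W    W
a=3:    W    L    W    L    W
a=4:    W    L    W    L    W
a=5:    L    W    W    W    W
Cells with no legal move (terminal, hence L): (0,0), (1,0).
The remaining L cells, each justified by listing all of its moves:
(0,2): the only move is to (0,1)(W), a W ⇒ L
(0,4): the only move is to (0,3)(W), a W ⇒ L
(1,2): moves to (1,1)(W), (0,1)(W); every one is W ⇒ L
(1,4): moves to (1,3)(W), (0,3)(W); every one is W ⇒ L
(3,1): moves to (1,1)(W), (0,1)(W), (3,0)(W), (2,0)(W); every one is W ⇒ L
(3,3): moves to (1,3)(W), (0,3)(W), (3,2)(W), (2,2)(W); every one is W ⇒ L
(4,1): moves to (2,1)(W), (1,1)(W), (4,0)(W), (3,0)(W); every one is W ⇒ L
(4,3): moves to (2,3)(W), (1,3)(W), (4,2)(W), (3,2)(W); every one is W ⇒ L
(5,0): moves to (3,0)(W), (2,0)(W); every one is W ⇒ L
Every other cell has at least one move into one of the L cells above, so it is W.
From (5,4), the L positions reachable in one move are: (4,3).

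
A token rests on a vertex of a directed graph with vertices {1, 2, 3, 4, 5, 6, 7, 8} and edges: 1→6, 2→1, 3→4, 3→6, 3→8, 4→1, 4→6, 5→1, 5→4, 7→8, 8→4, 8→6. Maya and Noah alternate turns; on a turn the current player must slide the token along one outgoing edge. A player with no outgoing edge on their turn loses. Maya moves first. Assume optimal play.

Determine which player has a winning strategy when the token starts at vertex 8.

Classify positions by backward induction: terminal positions (no move available) are L. From any other position, the mover wins iff some move reaches an L.
Every edge goes from a vertex to one that appears earlier in the order 6, 1, 4, 5, 2, 8, 7, 3, so processing vertices in that order labels each vertex after all of its successors.
6: no outgoing edge → L
1: →6(L), so W
4: →6(L), so W
5: →4(W), 1(W) — all W, so L
2: →1(W) only, which is W, so L
8: →6(L), so W
7: →8(W) only, which is W, so L
3: →6(L), so W
The starting position 8 is W: Maya should move to 6, handing over an L position.

Maya wins.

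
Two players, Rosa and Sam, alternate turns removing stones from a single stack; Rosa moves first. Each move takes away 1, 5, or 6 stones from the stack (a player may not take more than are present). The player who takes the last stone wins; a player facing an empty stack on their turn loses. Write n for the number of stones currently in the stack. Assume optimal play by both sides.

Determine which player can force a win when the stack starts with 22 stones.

Sam wins.

Use the standard recursion: the mover loses at a terminal position; elsewhere, the mover wins exactly when some move hands the opponent an L position.
n=0: no move → L
n=1: can move to 0, which is L ⇒ W
n=2: the only move is to 1(W), a W ⇒ L
n=3: can move to 2, which is L ⇒ W
n=4: the only move is to 3(W), a W ⇒ L
n=5: can move to 4, which is L ⇒ W
n=6: can move to 0, which is L ⇒ W
n=7: can move to 2, which is L ⇒ W
n=8: can move to 2, which is L ⇒ W
n=9: can move to 4, which is L ⇒ W
n=10: can move to 4, which is L ⇒ W
n=11: moves to 10(W), 6(W), 5(W); every one is W ⇒ L
n=12: can move to 11, which is L ⇒ W
n=13: moves to 12(W), 8(W), 7(W); every one is W ⇒ L
n=14: can move to 13, which is L ⇒ W
n=15: moves to 14(W), 10(W), 9(W); every one is W ⇒ L
n=16: can move to 15, which is L ⇒ W
n=17: can move to 11, which is L ⇒ W
n=18: can move to 13, which is L ⇒ W
n=19: can move to 13, which is L ⇒ W
n=20: can move to 15, which is L ⇒ W
n=21: can move to 15, which is L ⇒ W
n=22: moves to 21(W), 17(W), 16(W); every one is W ⇒ L
Every move from 22 reaches a W position, so the mover loses.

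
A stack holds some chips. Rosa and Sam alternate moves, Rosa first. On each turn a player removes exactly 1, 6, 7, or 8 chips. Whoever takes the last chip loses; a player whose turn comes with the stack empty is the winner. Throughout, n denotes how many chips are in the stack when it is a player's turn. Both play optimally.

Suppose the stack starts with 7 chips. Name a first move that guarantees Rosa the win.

Label each position W (a win for the player to move) or L (a loss). A position with no legal move is W; any other position is W exactly when some move reaches an L, and L when every move reaches a W.
n=0: no move; the opponent has just taken the last chip and therefore loses → W
n=1: →0(W) only, which is W, so L
n=2: →1(L), so W
n=3: →2(W) only, which is W, so L
n=4: →3(L), so W
n=5: →4(W) only, which is W, so L
n=6: →5(L), so W
n=7: →1(L), so W
From 7, the L positions reachable in one move are: 1.

Remove 6, leaving 1.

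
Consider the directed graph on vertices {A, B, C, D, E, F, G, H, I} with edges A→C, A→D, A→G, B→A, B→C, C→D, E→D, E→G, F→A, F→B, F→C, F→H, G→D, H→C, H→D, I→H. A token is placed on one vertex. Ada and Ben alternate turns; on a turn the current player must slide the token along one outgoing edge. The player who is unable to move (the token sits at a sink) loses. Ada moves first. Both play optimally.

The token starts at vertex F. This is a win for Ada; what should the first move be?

Build the W/L table. Terminal = L. A non-terminal position is W if it has a move to some L; otherwise it is L.
Every edge goes from a vertex to one that appears earlier in the order D, G, C, E, A, B, H, F, I, so processing vertices in that order labels each vertex after all of its successors.
D: no outgoing edge → L
G: can move to D, which is L ⇒ W
C: can move to D, which is L ⇒ W
E: can move to D, which is L ⇒ W
A: can move to D, which is L ⇒ W
B: moves to A(W), C(W); every one is W ⇒ L
H: can move to D, which is L ⇒ W
F: can move to B, which is L ⇒ W
I: the only move is to H(W), a W ⇒ L
From F, the L positions reachable in one move are: B.

Move to B.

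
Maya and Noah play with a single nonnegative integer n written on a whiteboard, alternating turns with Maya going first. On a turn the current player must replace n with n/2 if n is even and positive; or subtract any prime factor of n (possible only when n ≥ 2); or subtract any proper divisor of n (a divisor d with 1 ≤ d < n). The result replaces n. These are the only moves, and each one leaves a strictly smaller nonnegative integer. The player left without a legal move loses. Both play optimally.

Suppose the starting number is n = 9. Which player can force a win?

Label each position W (a win for the player to move) or L (a loss). A position with no legal move is L; any other position is W exactly when some move reaches an L, and L when every move reaches a W.
n=0: no move → L
n=1: no move → L
n=2: W (go to 0, an L position)
n=3: W (go to 0, an L position)
n=4: L (options 2(W), 3(W) are all W)
n=5: W (go to 0, an L position)
n=6: W (go to 4, an L position)
n=7: W (go to 0, an L position)
n=8: W (go to 4, an L position)
n=9: L (options 6(W), 8(W) are all W)
Every move from 9 reaches a W position, so the mover loses.

Noah wins.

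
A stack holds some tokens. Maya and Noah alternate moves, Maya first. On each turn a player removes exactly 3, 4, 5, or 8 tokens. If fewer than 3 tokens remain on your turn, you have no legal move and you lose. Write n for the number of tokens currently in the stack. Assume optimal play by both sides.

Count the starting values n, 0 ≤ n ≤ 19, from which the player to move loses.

Work bottom-up. With no move the player to move loses. Otherwise the position is W if at least one move leads to an L position for the opponent, and L if every move leads to a W.
n=0: no move → L
n=1: no move → L
n=2: no move → L
n=3: reaches L-position 0 → W
n=4: reaches L-position 1 → W
n=5: reaches L-position 2 → W
n=6: reaches L-position 2 → W
n=7: reaches L-position 2 → W
n=8: reaches L-position 0 → W
n=9: reaches L-position 1 → W
n=10: reaches L-position 2 → W
n=11: only reaches 8(W), 7(W), 6(W), 3(W), all W → L
n=12: only reaches 9(W), 8(W), 7(W), 4(W), all W → L
n=13: only reaches 10(W), 9(W), 8(W), 5(W), all W → L
n=14: reaches L-position 11 → W
n=15: reaches L-position 12 → W
n=16: reaches L-position 13 → W
n=17: reaches L-position 13 → W
n=18: reaches L-position 13 → W
n=19: reaches L-position 11 → W
L entries with 0 ≤ n ≤ 19: n = 0, 1, 2, 11, 12, 13; that makes 6.

6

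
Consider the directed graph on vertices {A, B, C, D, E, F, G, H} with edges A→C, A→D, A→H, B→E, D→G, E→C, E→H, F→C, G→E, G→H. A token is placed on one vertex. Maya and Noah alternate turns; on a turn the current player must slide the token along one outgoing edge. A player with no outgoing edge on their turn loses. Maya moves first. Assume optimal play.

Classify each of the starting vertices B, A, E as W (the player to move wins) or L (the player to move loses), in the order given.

B: L, A: W, E: W

Label each position W (a win for the player to move) or L (a loss). A position with no legal move is L; any other position is W exactly when some move reaches an L, and L when every move reaches a W.
Every edge goes from a vertex to one that appears earlier in the order C, H, E, G, F, D, A, B, so processing vertices in that order labels each vertex after all of its successors.
C: no outgoing edge → L
H: no outgoing edge → L
E: can move to H, which is L ⇒ W
G: can move to H, which is L ⇒ W
F: can move to C, which is L ⇒ W
D: the only move is to G(W), a W ⇒ L
A: can move to D, which is L ⇒ W
B: the only move is to E(W), a W ⇒ L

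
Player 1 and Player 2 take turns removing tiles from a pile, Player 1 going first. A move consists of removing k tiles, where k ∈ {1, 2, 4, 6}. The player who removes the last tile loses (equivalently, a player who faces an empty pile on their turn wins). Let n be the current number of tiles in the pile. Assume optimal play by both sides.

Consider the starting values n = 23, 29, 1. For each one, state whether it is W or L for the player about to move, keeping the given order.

23: W, 29: W, 1: L

Classify positions by backward induction: terminal positions (no move available) are W. From any other position, the mover wins iff some move reaches an L.
n=0: no move; the opponent has just taken the last tile and therefore loses → W
n=1: the only move is to 0(W), a W ⇒ L
n=2: can move to 1, which is L ⇒ W
n=3: can move to 1, which is L ⇒ W
n=4: moves to 3(W), 2(W), 0(W); every one is W ⇒ L
n=5: can move to 4, which is L ⇒ W
n=6: can move to 4, which is L ⇒ W
n=7: can move to 1, which is L ⇒ W
n=8: can move to 4, which is L ⇒ W
n=9: moves to 8(W), 7(W), 5(W), 3(W); every one is W ⇒ L
n=10: can move to 9, which is L ⇒ W
n=11: can move to 9, which is L ⇒ W
n=12: moves to 11(W), 10(W), 8(W), 6(W); every one is W ⇒ L
n=13: can move to 12, which is L ⇒ W
n=14: can move to 12, which is L ⇒ W
n=15: can move to 9, which is L ⇒ W
n=16: can move to 12, which is L ⇒ W
n=17: moves to 16(W), 15(W), 13(W), 11(W); every one is W ⇒ L
n=18: can move to 17, which is L ⇒ W
n=19: can move to 17, which is L ⇒ W
n=20: moves to 19(W), 18(W), 16(W), 14(W); every one is W ⇒ L
n=21: can move to 20, which is L ⇒ W
n=22: can move to 20, which is L ⇒ W
n=23: can move to 17, which is L ⇒ W
n=24: can move to 20, which is L ⇒ W
n=25: moves to 24(W), 23(W), 21(W), 19(W); every one is W ⇒ L
n=26: can move to 25, which is L ⇒ W
n=27: can move to 25, which is L ⇒ W
n=28: moves to 27(W), 26(W), 24(W), 22(W); every one is W ⇒ L
n=29: can move to 28, which is L ⇒ W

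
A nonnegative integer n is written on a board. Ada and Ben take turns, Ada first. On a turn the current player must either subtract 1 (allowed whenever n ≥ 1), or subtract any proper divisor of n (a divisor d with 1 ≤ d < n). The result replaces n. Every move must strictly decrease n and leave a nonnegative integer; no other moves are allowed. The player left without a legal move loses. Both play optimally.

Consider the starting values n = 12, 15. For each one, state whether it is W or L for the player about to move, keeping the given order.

12: W, 15: L

Positions with no move are L. A position that does have a move is losing for the player to move precisely when every available move leads to a winning position for the opponent. Fill in the labels:
n=0: no move → L
n=1: →0(L), so W
n=2: →1(W) only, which is W, so L
n=3: →2(L), so W
n=4: →2(L), so W
n=5: →4(W) only, which is W, so L
n=6: →5(L), so W
n=7: →6(W) only, which is W, so L
n=8: →7(L), so W
n=9: →6(W), 8(W) — all W, so L
n=10: →5(L), so W
n=11: →10(W) only, which is W, so L
n=12: →9(L), so W
n=13: →12(W) only, which is W, so L
n=14: →7(L), so W
n=15: →10(W), 12(W), 14(W) — all W, so L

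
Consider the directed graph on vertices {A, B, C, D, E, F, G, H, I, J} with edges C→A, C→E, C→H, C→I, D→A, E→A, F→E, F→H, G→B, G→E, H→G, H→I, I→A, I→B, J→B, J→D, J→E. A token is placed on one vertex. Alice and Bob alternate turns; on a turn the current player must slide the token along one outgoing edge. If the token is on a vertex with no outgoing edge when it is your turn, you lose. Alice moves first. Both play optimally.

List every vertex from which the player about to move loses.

Use the standard recursion: the mover loses at a terminal position; elsewhere, the mover wins exactly when some move hands the opponent an L position.
Every edge goes from a vertex to one that appears earlier in the order A, B, D, I, E, G, H, C, F, J, so processing vertices in that order labels each vertex after all of its successors.
A: no outgoing edge → L
B: no outgoing edge → L
D: →A(L), so W
I: →B(L), so W
E: →A(L), so W
G: →B(L), so W
H: →G(W), I(W) — all W, so L
C: →H(L), so W
F: →H(L), so W
J: →B(L), so W
The losing starting vertices are exactly the entries labelled L in this table (3 of them).

A, B, H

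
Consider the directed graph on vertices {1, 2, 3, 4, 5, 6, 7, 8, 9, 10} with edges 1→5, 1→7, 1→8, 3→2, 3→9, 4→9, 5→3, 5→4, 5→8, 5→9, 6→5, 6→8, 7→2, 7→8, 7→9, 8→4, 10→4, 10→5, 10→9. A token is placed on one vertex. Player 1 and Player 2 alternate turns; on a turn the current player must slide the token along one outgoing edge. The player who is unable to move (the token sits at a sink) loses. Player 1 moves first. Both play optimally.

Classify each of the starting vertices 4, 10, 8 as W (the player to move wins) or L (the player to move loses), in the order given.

4: W, 10: W, 8: L

Build the W/L table. Terminal = L. A non-terminal position is W if it has a move to some L; otherwise it is L.
Every edge goes from a vertex to one that appears earlier in the order 9, 2, 3, 4, 8, 5, 10, 7, 6, 1, so processing vertices in that order labels each vertex after all of its successors.
9: no outgoing edge → L
2: no outgoing edge → L
3: reaches L-position 2 → W
4: reaches L-position 9 → W
8: only reaches 4(W), which is W → L
5: reaches L-position 8 → W
10: reaches L-position 9 → W
7: reaches L-position 8 → W
6: reaches L-position 8 → W
1: reaches L-position 8 → W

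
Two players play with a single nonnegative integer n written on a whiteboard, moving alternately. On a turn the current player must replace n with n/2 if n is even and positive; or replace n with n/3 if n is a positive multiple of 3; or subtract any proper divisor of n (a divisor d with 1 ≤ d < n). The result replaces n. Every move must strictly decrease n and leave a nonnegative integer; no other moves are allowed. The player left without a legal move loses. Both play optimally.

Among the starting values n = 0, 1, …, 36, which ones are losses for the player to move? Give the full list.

Classify positions by backward induction: terminal positions (no move available) are L. From any other position, the mover wins iff some move reaches an L.
n=0: no move → L
n=1: no move → L
n=2: W (go to 1, an L position)
n=3: W (go to 1, an L position)
n=4: L (options 2(W), 3(W) are all W)
n=5: W (go to 4, an L position)
n=6: W (go to 4, an L position)
n=7: L (sole option 6(W) is W)
n=8: W (go to 4, an L position)
n=9: L (options 3(W), 6(W), 8(W) are all W)
n=10: W (go to 9, an L position)
n=11: L (sole option 10(W) is W)
n=12: W (go to 4, an L position)
n=13: L (sole option 12(W) is W)
n=14: W (go to 7, an L position)
n=15: L (options 5(W), 10(W), 12(W), 14(W) are all W)
n=16: W (go to 15, an L position)
n=17: L (sole option 16(W) is W)
n=18: W (go to 9, an L position)
n=19: L (sole option 18(W) is W)
n=20: W (go to 15, an L position)
n=21: W (go to 7, an L position)
n=22: W (go to 11, an L position)
n=23: L (sole option 22(W) is W)
n=24: W (go to 23, an L position)
n=25: L (options 20(W), 24(W) are all W)
n=26: W (go to 13, an L position)
n=27: W (go to 9, an L position)
n=28: L (options 14(W), 21(W), 24(W), 26(W), 27(W) are all W)
n=29: W (go to 28, an L position)
n=30: W (go to 15, an L position)
n=31: L (sole option 30(W) is W)
n=32: W (go to 28, an L position)
n=33: W (go to 11, an L position)
n=34: W (go to 17, an L position)
n=35: W (go to 28, an L position)
n=36: L (options 12(W), 18(W), 24(W), 27(W), 30(W), 32(W), 33(W), 34(W), 35(W) are all W)
The losing starting values of n are exactly the entries labelled L in this table (15 of them).

0, 1, 4, 7, 9, 11, 13, 15, 17, 19, 23, 25, 28, 31, 36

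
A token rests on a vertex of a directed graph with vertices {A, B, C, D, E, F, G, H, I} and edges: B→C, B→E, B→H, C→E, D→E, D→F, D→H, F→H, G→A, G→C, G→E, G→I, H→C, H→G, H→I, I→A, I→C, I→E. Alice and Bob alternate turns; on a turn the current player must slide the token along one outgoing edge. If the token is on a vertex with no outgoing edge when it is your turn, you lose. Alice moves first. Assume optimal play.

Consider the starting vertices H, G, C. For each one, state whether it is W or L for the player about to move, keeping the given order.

H: L, G: W, C: W

Use the standard recursion: the mover loses at a terminal position; elsewhere, the mover wins exactly when some move hands the opponent an L position.
Every edge goes from a vertex to one that appears earlier in the order E, A, C, I, G, H, B, F, D, so processing vertices in that order labels each vertex after all of its successors.
E: no outgoing edge → L
A: no outgoing edge → L
C: reaches L-position E → W
I: reaches L-position A → W
G: reaches L-position A → W
H: only reaches G(W), I(W), C(W), all W → L
B: reaches L-position H → W
F: reaches L-position H → W
D: reaches L-position H → W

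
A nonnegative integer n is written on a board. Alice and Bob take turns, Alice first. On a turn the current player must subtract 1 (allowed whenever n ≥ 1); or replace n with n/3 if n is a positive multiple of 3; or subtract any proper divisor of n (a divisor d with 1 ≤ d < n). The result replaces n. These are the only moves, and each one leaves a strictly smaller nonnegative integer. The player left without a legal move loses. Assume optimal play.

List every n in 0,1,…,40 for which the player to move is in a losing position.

0, 2, 5, 7, 9, 11, 13, 16, 19, 23, 25, 28, 31, 34, 37, 40

Label each position W (a win for the player to move) or L (a loss). A position with no legal move is L; any other position is W exactly when some move reaches an L, and L when every move reaches a W.
n=0: no move → L
n=1: W (go to 0, an L position)
n=2: L (sole option 1(W) is W)
n=3: W (go to 2, an L position)
n=4: W (go to 2, an L position)
n=5: L (sole option 4(W) is W)
n=6: W (go to 2, an L position)
n=7: L (sole option 6(W) is W)
n=8: W (go to 7, an L position)
n=9: L (options 3(W), 6(W), 8(W) are all W)
n=10: W (go to 5, an L position)
n=11: L (sole option 10(W) is W)
n=12: W (go to 9, an L position)
n=13: L (sole option 12(W) is W)
n=14: W (go to 7, an L position)
n=15: W (go to 5, an L position)
n=16: L (options 8(W), 12(W), 14(W), 15(W) are all W)
n=17: W (go to 16, an L position)
n=18: W (go to 9, an L position)
n=19: L (sole option 18(W) is W)
n=20: W (go to 16, an L position)
n=21: W (go to 7, an L position)
n=22: W (go to 11, an L position)
n=23: L (sole option 22(W) is W)
n=24: W (go to 16, an L position)
n=25: L (options 20(W), 24(W) are all W)
n=26: W (go to 13, an L position)
n=27: W (go to 9, an L position)
n=28: L (options 14(W), 21(W), 24(W), 26(W), 27(W) are all W)
n=29: W (go to 28, an L position)
n=30: W (go to 25, an L position)
n=31: L (sole option 30(W) is W)
n=32: W (go to 16, an L position)
n=33: W (go to 11, an L position)
n=34: L (options 17(W), 32(W), 33(W) are all W)
n=35: W (go to 28, an L position)
n=36: W (go to 34, an L position)
n=37: L (sole option 36(W) is W)
n=38: W (go to 19, an L position)
n=39: W (go to 13, an L position)
n=40: L (options 20(W), 30(W), 32(W), 35(W), 36(W), 38(W), 39(W) are all W)
The losing starting values of n are exactly the entries labelled L in this table (16 of them).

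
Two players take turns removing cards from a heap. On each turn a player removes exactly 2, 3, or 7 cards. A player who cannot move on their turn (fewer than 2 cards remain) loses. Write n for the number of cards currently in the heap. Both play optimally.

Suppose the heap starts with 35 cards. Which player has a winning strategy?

The second player wins.

Build the W/L table. Terminal = L. A non-terminal position is W if it has a move to some L; otherwise it is L.
n=0: no move → L
n=1: no move → L
n=2: →0(L), so W
n=3: →1(L), so W
n=4: →1(L), so W
n=5: →3(W), 2(W) — all W, so L
n=6: →4(W), 3(W) — all W, so L
n=7: →5(L), so W
n=8: →6(L), so W
n=9: →6(L), so W
n=10: →8(W), 7(W), 3(W) — all W, so L
n=11: →9(W), 8(W), 4(W) — all W, so L
n=12: →10(L), so W
n=13: →11(L), so W
n=14: →11(L), so W
n=15: →13(W), 12(W), 8(W) — all W, so L
n=16: →14(W), 13(W), 9(W) — all W, so L
n=17: →15(L), so W
n=18: →16(L), so W
n=19: →16(L), so W
n=20: →18(W), 17(W), 13(W) — all W, so L
n=21: →19(W), 18(W), 14(W) — all W, so L
n=22: →20(L), so W
n=23: →21(L), so W
n=24: →21(L), so W
n=25: →23(W), 22(W), 18(W) — all W, so L
n=26: →24(W), 23(W), 19(W) — all W, so L
n=27: →25(L), so W
n=28: →26(L), so W
n=29: →26(L), so W
n=30: →28(W), 27(W), 23(W) — all W, so L
n=31: →29(W), 28(W), 24(W) — all W, so L
n=32: →30(L), so W
n=33: →31(L), so W
n=34: →31(L), so W
n=35: →33(W), 32(W), 28(W) — all W, so L
The starting position 35 is L: whatever the player to move does, the opponent receives a W position.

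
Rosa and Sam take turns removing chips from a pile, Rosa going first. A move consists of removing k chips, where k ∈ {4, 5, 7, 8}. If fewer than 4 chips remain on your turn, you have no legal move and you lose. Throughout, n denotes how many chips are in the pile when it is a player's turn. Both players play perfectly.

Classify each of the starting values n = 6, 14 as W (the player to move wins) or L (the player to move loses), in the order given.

6: W, 14: L

Compute win/loss labels from the base case upward. A position with no move is L. Any other position is W if it can reach an L in one move, else L.
n=0: no move → L
n=1: no move → L
n=2: no move → L
n=3: no move → L
n=4: →0(L), so W
n=5: →1(L), so W
n=6: →2(L), so W
n=7: →3(L), so W
n=8: →3(L), so W
n=9: →2(L), so W
n=10: →3(L), so W
n=11: →3(L), so W
n=12: →8(W), 7(W), 5(W), 4(W) — all W, so L
n=13: →9(W), 8(W), 6(W), 5(W) — all W, so L
n=14: →10(W), 9(W), 7(W), 6(W) — all W, so L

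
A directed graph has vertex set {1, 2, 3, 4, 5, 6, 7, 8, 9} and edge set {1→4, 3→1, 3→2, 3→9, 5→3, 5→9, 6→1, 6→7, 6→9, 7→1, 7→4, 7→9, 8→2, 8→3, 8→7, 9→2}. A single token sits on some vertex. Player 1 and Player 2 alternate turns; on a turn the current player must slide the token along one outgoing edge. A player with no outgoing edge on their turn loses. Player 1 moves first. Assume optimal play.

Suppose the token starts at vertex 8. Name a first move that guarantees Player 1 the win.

Work bottom-up. With no move the player to move loses. Otherwise the position is W if at least one move leads to an L position for the opponent, and L if every move leads to a W.
Every edge goes from a vertex to one that appears earlier in the order 2, 4, 9, 1, 3, 5, 7, 8, 6, so processing vertices in that order labels each vertex after all of its successors.
2: no outgoing edge → L
4: no outgoing edge → L
9: →2(L), so W
1: →4(L), so W
3: →2(L), so W
5: →3(W), 9(W) — all W, so L
7: →4(L), so W
8: →2(L), so W
6: →7(W), 1(W), 9(W) — all W, so L
From 8, the L positions reachable in one move are: 2.

Move to 2.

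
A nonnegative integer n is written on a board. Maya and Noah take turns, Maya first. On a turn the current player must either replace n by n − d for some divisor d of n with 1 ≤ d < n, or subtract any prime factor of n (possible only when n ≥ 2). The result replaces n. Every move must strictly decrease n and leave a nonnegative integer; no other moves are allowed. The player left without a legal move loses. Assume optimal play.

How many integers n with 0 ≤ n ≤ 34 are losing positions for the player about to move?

8

Positions with no move are L. A position that does have a move is losing for the player to move precisely when every available move leads to a winning position for the opponent. Fill in the labels:
n=0: no move → L
n=1: no move → L
n=2: can move to 0, which is L ⇒ W
n=3: can move to 0, which is L ⇒ W
n=4: moves to 2(W), 3(W); every one is W ⇒ L
n=5: can move to 0, which is L ⇒ W
n=6: can move to 4, which is L ⇒ W
n=7: can move to 0, which is L ⇒ W
n=8: can move to 4, which is L ⇒ W
n=9: moves to 6(W), 8(W); every one is W ⇒ L
n=10: can move to 9, which is L ⇒ W
n=11: can move to 0, which is L ⇒ W
n=12: can move to 9, which is L ⇒ W
n=13: can move to 0, which is L ⇒ W
n=14: moves to 7(W), 12(W), 13(W); every one is W ⇒ L
n=15: can move to 14, which is L ⇒ W
n=16: can move to 14, which is L ⇒ W
n=17: can move to 0, which is L ⇒ W
n=18: can move to 9, which is L ⇒ W
n=19: can move to 0, which is L ⇒ W
n=20: moves to 10(W), 15(W), 16(W), 18(W), 19(W); every one is W ⇒ L
n=21: can move to 14, which is L ⇒ W
n=22: can move to 20, which is L ⇒ W
n=23: can move to 0, which is L ⇒ W
n=24: can move to 20, which is L ⇒ W
n=25: can move to 20, which is L ⇒ W
n=26: moves to 13(W), 24(W), 25(W); every one is W ⇒ L
n=27: can move to 26, which is L ⇒ W
n=28: can move to 14, which is L ⇒ W
n=29: can move to 0, which is L ⇒ W
n=30: can move to 20, which is L ⇒ W
n=31: can move to 0, which is L ⇒ W
n=32: moves to 16(W), 24(W), 28(W), 30(W), 31(W); every one is W ⇒ L
n=33: can move to 32, which is L ⇒ W
n=34: can move to 32, which is L ⇒ W
L entries with 0 ≤ n ≤ 34: n = 0, 1, 4, 9, 14, 20, 26, 32; that makes 8.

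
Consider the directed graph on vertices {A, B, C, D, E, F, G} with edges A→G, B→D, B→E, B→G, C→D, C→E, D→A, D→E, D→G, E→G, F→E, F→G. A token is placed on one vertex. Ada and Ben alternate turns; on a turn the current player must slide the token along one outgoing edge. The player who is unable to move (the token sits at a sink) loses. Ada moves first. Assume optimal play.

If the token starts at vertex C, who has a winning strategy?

Use the standard recursion: the mover loses at a terminal position; elsewhere, the mover wins exactly when some move hands the opponent an L position.
Every edge goes from a vertex to one that appears earlier in the order G, A, E, F, D, C, B, so processing vertices in that order labels each vertex after all of its successors.
G: no outgoing edge → L
A: reaches L-position G → W
E: reaches L-position G → W
F: reaches L-position G → W
D: reaches L-position G → W
C: only reaches D(W), E(W), all W → L
B: reaches L-position G → W
Every move from C reaches a W position, so the mover loses.

Ben wins.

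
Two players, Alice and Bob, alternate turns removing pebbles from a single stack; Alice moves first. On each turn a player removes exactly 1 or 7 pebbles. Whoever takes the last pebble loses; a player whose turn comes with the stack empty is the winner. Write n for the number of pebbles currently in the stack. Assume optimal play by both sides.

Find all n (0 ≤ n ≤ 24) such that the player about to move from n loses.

Classify positions by backward induction: terminal positions (no move available) are W. From any other position, the mover wins iff some move reaches an L.
n=0: no move; the opponent has just taken the last pebble and therefore loses → W
n=1: L (sole option 0(W) is W)
n=2: W (go to 1, an L position)
n=3: L (sole option 2(W) is W)
n=4: W (go to 3, an L position)
n=5: L (sole option 4(W) is W)
n=6: W (go to 5, an L position)
n=7: L (options 6(W), 0(W) are all W)
n=8: W (go to 7, an L position)
n=9: L (options 8(W), 2(W) are all W)
n=10: W (go to 9, an L position)
n=11: L (options 10(W), 4(W) are all W)
n=12: W (go to 11, an L position)
n=13: L (options 12(W), 6(W) are all W)
n=14: W (go to 13, an L position)
n=15: L (options 14(W), 8(W) are all W)
n=16: W (go to 15, an L position)
n=17: L (options 16(W), 10(W) are all W)
n=18: W (go to 17, an L position)
n=19: L (options 18(W), 12(W) are all W)
n=20: W (go to 19, an L position)
n=21: L (options 20(W), 14(W) are all W)
n=22: W (go to 21, an L position)
n=23: L (options 22(W), 16(W) are all W)
n=24: W (go to 23, an L position)
The losing starting values of n are exactly the entries labelled L in this table (12 of them).

1, 3, 5, 7, 9, 11, 13, 15, 17, 19, 21, 23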